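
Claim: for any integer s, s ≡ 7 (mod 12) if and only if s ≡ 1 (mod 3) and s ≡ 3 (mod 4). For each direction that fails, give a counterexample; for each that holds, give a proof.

(⟹) Suppose s ≡ 7 (mod 12); write s = 12j + 7. Since 3 ∣ 12, reducing mod 3 gives s ≡ 7 ≡ 1 (mod 3); since 4 ∣ 12, reducing mod 4 gives s ≡ 7 ≡ 3 (mod 4).

(⟸) Conversely, if s ≡ 1 (mod 3) and s ≡ 3 (mod 4), then by the Chinese remainder theorem s ≡ 7 (mod 12). This is exactly s ≡ 7 (mod 12).

Equivalent; both directions hold.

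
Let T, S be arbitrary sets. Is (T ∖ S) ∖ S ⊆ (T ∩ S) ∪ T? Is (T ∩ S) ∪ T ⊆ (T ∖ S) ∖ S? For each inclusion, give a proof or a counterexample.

Only the forward inclusion holds.

(⟸) This inclusion fails. Take T = {1}, S = {1}; then 1 ∈ (T ∩ S) ∪ T but 1 ∉ (T ∖ S) ∖ S.

(⟹) Let x ∈ (T ∖ S) ∖ S. Then x ∈ T and x ∉ S, from which x ∈ (T ∩ S) ∪ T.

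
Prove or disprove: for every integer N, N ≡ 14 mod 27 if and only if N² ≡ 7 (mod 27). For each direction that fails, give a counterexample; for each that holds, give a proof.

(⟹) Suppose N ≡ 14 mod 27. Write N = 27j + 14. Then (27j + 14)² = 729j² + 756j + 196 = 27(27j² + 28j + 7) + 7, so N² ≡ 7 (mod 27).

(⟸) This fails: take N = 13. Then 13² = 169 ≡ 7 (mod 27), yet 13 ≡ 13 (mod 27), not 14.

Only the forward implication holds.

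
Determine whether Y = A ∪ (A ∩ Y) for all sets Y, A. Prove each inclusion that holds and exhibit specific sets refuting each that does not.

Neither inclusion holds.

Forward inclusion. This inclusion fails. Take Y = {1}, A = ∅; then 1 ∈ Y but 1 ∉ A ∪ (A ∩ Y).

Reverse inclusion. This inclusion fails. Take Y = ∅, A = {1}; then 1 ∈ A ∪ (A ∩ Y) but 1 ∉ Y.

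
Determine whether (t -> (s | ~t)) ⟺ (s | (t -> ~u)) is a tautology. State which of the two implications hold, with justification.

The forward direction holds; the converse fails.

[⇒] Assume the antecedent. If s is true, s | (t -> ~u) reduces to true regardless of the other variables. If s is false, the antecedent forces (u = F, s = F, t = F) or (u = T, s = F, t = F), and s | (t -> ~u) holds there. Either way s | (t -> ~u) holds.

[⇐] This fails. Under u = F, s = F, t = T, the left side is false but the right side is true.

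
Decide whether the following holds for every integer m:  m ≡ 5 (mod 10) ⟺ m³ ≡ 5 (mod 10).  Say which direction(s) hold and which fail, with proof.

Both implications hold.

[⇐] For the converse, argue contrapositively. If m ≢ 5 (mod 10), then m is congruent to one of 0, 1, 2, 3, 4, 6, 7, 8, 9 modulo 10, and these give m³ ≡ 0, 1, 8, 7, 4, 6, 3, 2, 9 respectively — never 5.

[⇒] Suppose m ≡ 5 (mod 10). Write m = 10j + 5. Then (10j + 5)³ = 1000j³ + 1500j² + 750j + 125 = 10(100j³ + 150j² + 75j + 12) + 5, so m³ ≡ 5 (mod 10).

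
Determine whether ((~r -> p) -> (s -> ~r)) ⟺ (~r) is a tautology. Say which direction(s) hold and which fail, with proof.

The forward direction fails; the converse holds.

Forward direction. This fails. Under p = F, s = F, r = T, the left side is true but the right side is false.

Converse. Assume the antecedent. If p is true, the antecedent forces (p = T, s = F, r = F) or (p = T, s = T, r = F), and (~r -> p) -> (s -> ~r) holds there. If p is false, the antecedent forces (p = F, s = F, r = F) or (p = F, s = T, r = F), and (~r -> p) -> (s -> ~r) holds there. Either way (~r -> p) -> (s -> ~r) holds.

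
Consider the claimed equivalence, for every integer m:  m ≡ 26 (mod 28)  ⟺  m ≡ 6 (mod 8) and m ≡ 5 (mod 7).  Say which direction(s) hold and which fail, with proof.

[⇒] This fails: m = 26 gives 26 ≡ 26 (mod 28) but 26 ≡ 2 (mod 8), so the conjunction on the right does not hold.

[⇐] Conversely, if m ≡ 6 (mod 8) and m ≡ 5 (mod 7), then by the Chinese remainder theorem m ≡ 54 (mod 56). Since 54 ≡ 26 (mod 28) and 28 ∣ 56, we get m ≡ 26 (mod 28).

(⇒) fails; (⇐) holds.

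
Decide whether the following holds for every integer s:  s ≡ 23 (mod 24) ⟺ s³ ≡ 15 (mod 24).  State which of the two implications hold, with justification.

(→) This fails: take s = 23. Then 23 ≡ 23 (mod 24), but 23³ = 12167 ≡ 23 (mod 24), not 15.

(←) This fails: take s = 15. Then 15³ = 3375 ≡ 15 (mod 24), yet 15 ≡ 15 (mod 24), not 23.

(⇒) fails and (⇐) fails.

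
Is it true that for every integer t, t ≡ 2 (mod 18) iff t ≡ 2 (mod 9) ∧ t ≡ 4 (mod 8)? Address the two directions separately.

Only the converse holds.

(⇒) This fails: t = 56 gives 56 ≡ 2 (mod 18) but 56 ≡ 0 (mod 8), so the conjunction on the right does not hold.

(⇐) Conversely, if t ≡ 2 (mod 9) and t ≡ 4 (mod 8), then by the Chinese remainder theorem t ≡ 20 (mod 72). Since 20 ≡ 2 (mod 18) and 18 ∣ 72, we get t ≡ 2 (mod 18).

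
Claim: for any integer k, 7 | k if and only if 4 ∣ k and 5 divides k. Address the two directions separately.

(⇒) fails and (⇐) fails.

Forward direction. This fails: take k = 7. Certainly 7 ∣ 7, but 4 ∤ 7.

Converse. This fails: take k = 20. Both 4 ∣ 20 and 5 ∣ 20, yet 20 is not a multiple of 7 (since 20 = 2·7 + 6), so 7 ∤ 20.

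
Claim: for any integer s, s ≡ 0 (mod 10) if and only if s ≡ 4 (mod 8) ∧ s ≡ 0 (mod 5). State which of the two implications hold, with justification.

Only the reverse direction holds.

(⇒) This fails: s = 0 gives 0 ≡ 0 (mod 10) but 0 ≡ 0 (mod 8), so the conjunction on the right does not hold.

(⇐) Conversely, if s ≡ 4 (mod 8) and s ≡ 0 (mod 5), then by the Chinese remainder theorem s ≡ 20 (mod 40). Since 20 ≡ 0 (mod 10) and 10 ∣ 40, we get s ≡ 0 (mod 10).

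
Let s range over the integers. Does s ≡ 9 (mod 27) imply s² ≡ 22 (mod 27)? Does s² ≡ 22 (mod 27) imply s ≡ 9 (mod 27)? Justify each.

(⟹) This fails: take s = 9. Then 9 ≡ 9 (mod 27), but 9² = 81 ≡ 0 (mod 27), not 22.

(⟸) This fails: take s = 7. Then 7² = 49 ≡ 22 (mod 27), yet 7 ≡ 7 (mod 27), not 9.

(⇒) fails and (⇐) fails.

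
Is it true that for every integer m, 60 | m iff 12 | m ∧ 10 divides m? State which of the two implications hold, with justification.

[⇒] If 60 ∣ m, write m = 60q. Since 60 = 5·12, m = 12·(5q), so 12 ∣ m; and since 60 = 6·10, m = 10·(6q), so 10 ∣ m.

[⇐] Suppose 12 ∣ m and 10 ∣ m. Any common multiple of 12 and 10 is a multiple of their lcm; here lcm(12, 10) = 12·10/gcd(12, 10) = 120/2 = 60, so 60 ∣ m.

Equivalent; both directions hold.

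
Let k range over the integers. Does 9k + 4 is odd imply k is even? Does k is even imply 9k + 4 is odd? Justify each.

[⇒] This fails: k = 3 gives 9k + 4 = 31, which is odd, but 3 is odd, not even.

[⇐] This also fails: k = 6 is even, but 9k + 4 = 58 is even, not odd.

Both directions fail.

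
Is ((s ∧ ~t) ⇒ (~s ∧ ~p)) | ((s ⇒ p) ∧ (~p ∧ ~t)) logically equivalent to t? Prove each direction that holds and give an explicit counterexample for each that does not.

(⟹) This fails. Under t = F, p = F, s = F, the left side is true but the right side is false.

(⟸) Assume the antecedent. If t is true, the consequent reduces to true regardless of the other variables. If t is false, the antecedent cannot hold. Either way the consequent holds.

The forward direction fails; the converse holds.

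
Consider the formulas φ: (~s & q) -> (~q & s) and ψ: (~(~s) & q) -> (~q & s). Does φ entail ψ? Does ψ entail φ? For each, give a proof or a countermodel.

Both directions fail.

(⟹) This fails. Under s = T, q = T, the left side is true but the right side is false.

(⟸) This fails. Under s = F, q = T, the left side is false but the right side is true.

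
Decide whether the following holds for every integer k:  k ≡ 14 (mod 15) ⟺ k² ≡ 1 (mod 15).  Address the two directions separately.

Not equivalent: only (⇒) holds.

(⇒) Suppose k ≡ 14 (mod 15). Write k = 15j + 14. Then (15j + 14)² = 225j² + 420j + 196 = 15(15j² + 28j + 13) + 1, so k² ≡ 1 (mod 15).

(⇐) This fails: take k = 1. Then 1² = 1 ≡ 1 (mod 15), yet 1 ≡ 1 (mod 15), not 14.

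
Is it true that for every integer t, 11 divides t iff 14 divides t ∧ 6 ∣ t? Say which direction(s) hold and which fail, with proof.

Neither direction holds.

[⇒] This fails: take t = 11. Certainly 11 ∣ 11, but 14 ∤ 11.

[⇐] This fails: take t = 42. Both 14 ∣ 42 and 6 ∣ 42, yet 42 is not a multiple of 11 (since 42 = 3·11 + 9), so 11 ∤ 42.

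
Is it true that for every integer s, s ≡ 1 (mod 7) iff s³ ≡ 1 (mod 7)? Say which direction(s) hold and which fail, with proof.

(→) Suppose s ≡ 1 (mod 7). Write s = 7j + 1. Then (7j + 1)³ = 343j³ + 147j² + 21j + 1 = 7(49j³ + 21j² + 3j) + 1, so s³ ≡ 1 (mod 7).

(←) This fails: take s = 2. Then 2³ = 8 ≡ 1 (mod 7), yet 2 ≡ 2 (mod 7), not 1.

The forward direction holds; the converse fails.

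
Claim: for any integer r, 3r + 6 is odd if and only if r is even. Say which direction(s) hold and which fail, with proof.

(→) This fails: r = 1 gives 3r + 6 = 9, which is odd, but 1 is odd, not even.

(←) This also fails: r = 6 is even, but 3r + 6 = 24 is even, not odd.

(⇒) fails and (⇐) fails.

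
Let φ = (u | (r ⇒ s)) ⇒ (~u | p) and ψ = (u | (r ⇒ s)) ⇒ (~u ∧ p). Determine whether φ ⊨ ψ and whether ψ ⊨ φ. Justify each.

Only the reverse direction holds.

(⟸) Assume the antecedent. If u is true, the antecedent cannot hold. If u is false, (u | (r ⇒ s)) ⇒ (~u | p) reduces to true regardless of the other variables. Either way (u | (r ⇒ s)) ⇒ (~u | p) holds.

(⟹) This fails. Under s = F, u = F, r = F, p = F, the left side is true but the right side is false.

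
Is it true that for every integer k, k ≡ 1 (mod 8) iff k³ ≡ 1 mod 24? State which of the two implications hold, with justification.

Not equivalent: only (⇐) holds.

(⟹) This fails: take k = 9. Then 9 ≡ 1 (mod 8), but 9³ = 729 ≡ 9 (mod 24), not 1.

(⟸) Conversely, the residues r modulo 24 with r³ ≡ 1 (mod 24) are exactly {1}, and each is ≡ 1 (mod 8).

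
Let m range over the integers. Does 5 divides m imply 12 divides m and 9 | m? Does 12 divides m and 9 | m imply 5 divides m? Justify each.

(⇒) fails and (⇐) fails.

(→) This fails: take m = 5. Certainly 5 ∣ 5, but 12 ∤ 5.

(←) This fails: take m = 36. Both 12 ∣ 36 and 9 ∣ 36, yet 36 is not a multiple of 5 (since 36 = 7·5 + 1), so 5 ∤ 36.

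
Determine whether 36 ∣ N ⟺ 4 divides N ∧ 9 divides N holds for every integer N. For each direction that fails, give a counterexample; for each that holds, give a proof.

(→) If 36 ∣ N, write N = 36q. Since 36 = 9·4, N = 4·(9q), so 4 ∣ N; and since 36 = 4·9, N = 9·(4q), so 9 ∣ N.

(←) Suppose 4 ∣ N and 9 ∣ N. Any common multiple of 4 and 9 is a multiple of their lcm; here gcd(4, 9) = 1, so lcm(4, 9) = 4·9 = 36, so 36 ∣ N.

Both directions hold.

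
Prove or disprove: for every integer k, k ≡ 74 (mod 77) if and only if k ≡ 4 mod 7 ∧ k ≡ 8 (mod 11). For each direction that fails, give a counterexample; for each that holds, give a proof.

(⟹) Suppose k ≡ 74 (mod 77); write k = 77j + 74. Since 7 ∣ 77, reducing mod 7 gives k ≡ 74 ≡ 4 (mod 7); since 11 ∣ 77, reducing mod 11 gives k ≡ 74 ≡ 8 (mod 11).

(⟸) Conversely, if k ≡ 4 (mod 7) and k ≡ 8 (mod 11), then by the Chinese remainder theorem k ≡ 74 (mod 77). This is exactly k ≡ 74 (mod 77).

Both directions hold; the statement is true.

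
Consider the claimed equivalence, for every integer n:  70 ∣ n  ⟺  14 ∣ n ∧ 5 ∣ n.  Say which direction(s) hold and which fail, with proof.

Forward direction. If 70 ∣ n, write n = 70q. Since 70 = 5·14, n = 14·(5q), so 14 ∣ n; and since 70 = 14·5, n = 5·(14q), so 5 ∣ n.

Converse. Suppose 14 ∣ n and 5 ∣ n. Any common multiple of 14 and 5 is a multiple of their lcm; here gcd(14, 5) = 1, so lcm(14, 5) = 14·5 = 70, so 70 ∣ n.

Both directions hold.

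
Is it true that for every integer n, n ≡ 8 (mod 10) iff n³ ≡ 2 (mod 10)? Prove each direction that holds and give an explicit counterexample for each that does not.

[⇒] Suppose n ≡ 8 (mod 10). Write n = 10j + 8. Then (10j + 8)³ = 1000j³ + 2400j² + 1920j + 512 = 10(100j³ + 240j² + 192j + 51) + 2, so n³ ≡ 2 (mod 10).

[⇐] For the converse, argue contrapositively. If n ≢ 8 (mod 10), then n is congruent to one of 0, 1, 2, 3, 4, 5, 6, 7, 9 modulo 10, and these give n³ ≡ 0, 1, 8, 7, 4, 5, 6, 3, 9 respectively — never 2.

Both directions hold; the statement is true.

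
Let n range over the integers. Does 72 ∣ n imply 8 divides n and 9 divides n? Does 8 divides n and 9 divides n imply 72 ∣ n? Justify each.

(→) If 72 ∣ n, write n = 72q. Since 72 = 9·8, n = 8·(9q), so 8 ∣ n; and since 72 = 8·9, n = 9·(8q), so 9 ∣ n.

(←) Suppose 8 ∣ n and 9 ∣ n. Any common multiple of 8 and 9 is a multiple of their lcm; here gcd(8, 9) = 1, so lcm(8, 9) = 8·9 = 72, so 72 ∣ n.

The biconditional holds.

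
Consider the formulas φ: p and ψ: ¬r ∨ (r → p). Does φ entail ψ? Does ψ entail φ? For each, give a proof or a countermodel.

Only the forward direction holds.

[⇒] Assume the antecedent. If p is true, ¬r ∨ (r → p) reduces to true regardless of the other variables. If p is false, the antecedent cannot hold. Either way ¬r ∨ (r → p) holds.

[⇐] This fails. Under p = F, r = F, the left side is false but the right side is true.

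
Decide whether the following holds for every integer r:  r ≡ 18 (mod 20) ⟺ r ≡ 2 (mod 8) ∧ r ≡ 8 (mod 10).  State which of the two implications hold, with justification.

Forward direction. This fails: r = 38 gives 38 ≡ 18 (mod 20) but 38 ≡ 6 (mod 8), so the conjunction on the right does not hold.

Converse. If r ≡ 2 (mod 8) and r ≡ 8 (mod 10), then by the Chinese remainder theorem r ≡ 18 (mod 40). Since 18 ≡ 18 (mod 20) and 20 ∣ 40, we get r ≡ 18 (mod 20).

(⇒) fails; (⇐) holds.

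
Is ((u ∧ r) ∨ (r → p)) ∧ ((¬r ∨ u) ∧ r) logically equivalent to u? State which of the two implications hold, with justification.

[⇐] This fails. Under r = F, p = F, u = T, the left side is false but the right side is true.

[⇒] Assume the antecedent. If r is true, the antecedent forces (r = T, p = F, u = T) or (r = T, p = T, u = T), and u holds there. If r is false, the antecedent cannot hold. Either way u holds.

(⇒) holds; (⇐) fails.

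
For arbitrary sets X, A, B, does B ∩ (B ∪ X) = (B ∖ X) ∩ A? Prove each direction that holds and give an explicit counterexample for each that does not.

Forward inclusion. This inclusion fails. Take X = ∅, A = ∅, B = {1}; then 1 ∈ B ∩ (B ∪ X) but 1 ∉ (B ∖ X) ∩ A.

Reverse inclusion. Let x ∈ (B ∖ X) ∩ A. Then x ∈ A ∩ B and x ∉ X, from which x ∈ B ∩ (B ∪ X).

(⊆) fails; (⊇) holds.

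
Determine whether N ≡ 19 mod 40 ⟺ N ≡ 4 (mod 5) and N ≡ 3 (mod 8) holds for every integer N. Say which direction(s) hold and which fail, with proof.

Both directions hold; the statement is true.

(←) If N ≡ 4 (mod 5) and N ≡ 3 (mod 8), then by the Chinese remainder theorem N ≡ 19 (mod 40). This is exactly N ≡ 19 (mod 40).

(→) Suppose N ≡ 19 (mod 40); write N = 40j + 19. Since 5 ∣ 40, reducing mod 5 gives N ≡ 19 ≡ 4 (mod 5); since 8 ∣ 40, reducing mod 8 gives N ≡ 19 ≡ 3 (mod 8).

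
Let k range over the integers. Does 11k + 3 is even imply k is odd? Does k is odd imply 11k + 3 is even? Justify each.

[⇒] Suppose 11k + 3 is even. Since 11 is odd, 11k and k have the same parity, so 11k + 3 ≡ k + 3 (mod 2). As 3 is odd, 11k + 3 is even exactly when k is odd. Thus k is odd.

[⇐] Conversely, suppose k is odd; write k = 2j + 1. Then 11k + 3 = 11·(2j + 1) + 3 = 2·11j + 14, which is even.

Both directions hold; the statement is true.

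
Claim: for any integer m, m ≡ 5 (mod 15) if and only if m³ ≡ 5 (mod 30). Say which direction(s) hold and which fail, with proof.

The forward direction fails; the converse holds.

[⇒] This fails: take m = 20. Then 20 ≡ 5 (mod 15), but 20³ = 8000 ≡ 20 (mod 30), not 5.

[⇐] Conversely, the residues r modulo 30 with r³ ≡ 5 (mod 30) are exactly {5}, and each is ≡ 5 (mod 15).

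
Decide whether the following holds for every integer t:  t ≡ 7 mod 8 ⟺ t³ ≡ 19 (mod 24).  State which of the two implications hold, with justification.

Neither direction holds.

(⇒) This fails: take t = 7. Then 7 ≡ 7 (mod 8), but 7³ = 343 ≡ 7 (mod 24), not 19.

(⇐) This fails: take t = 19. Then 19³ = 6859 ≡ 19 (mod 24), yet 19 ≡ 3 (mod 8), not 7.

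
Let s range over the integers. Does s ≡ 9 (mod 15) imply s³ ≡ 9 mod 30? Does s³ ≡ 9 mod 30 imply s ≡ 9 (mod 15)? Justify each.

(⟹) This fails: take s = 24. Then 24 ≡ 9 (mod 15), but 24³ = 13824 ≡ 24 (mod 30), not 9.

(⟸) Conversely, the residues r modulo 30 with r³ ≡ 9 (mod 30) are exactly {9}, and each is ≡ 9 (mod 15).

Only the converse holds.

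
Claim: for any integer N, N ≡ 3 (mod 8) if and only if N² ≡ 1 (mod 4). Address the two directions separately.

Not equivalent: only (⇒) holds.

(⟹) Suppose N ≡ 3 (mod 8). Then N² ≡ 3² = 9 (mod 8), and since 4 ∣ 8, also N² ≡ 1 (mod 4).

(⟸) This fails: take N = 1. Then 1² = 1 ≡ 1 (mod 4), yet 1 ≡ 1 (mod 8), not 3.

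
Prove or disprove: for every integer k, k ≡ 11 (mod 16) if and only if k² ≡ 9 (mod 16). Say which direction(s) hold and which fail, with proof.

(⟹) Suppose k ≡ 11 (mod 16). Write k = 16j + 11. Then (16j + 11)² = 256j² + 352j + 121 = 16(16j² + 22j + 7) + 9, so k² ≡ 9 (mod 16).

(⟸) This fails: take k = 3. Then 3² = 9 ≡ 9 (mod 16), yet 3 ≡ 3 (mod 16), not 11.

Not equivalent: only (⇒) holds.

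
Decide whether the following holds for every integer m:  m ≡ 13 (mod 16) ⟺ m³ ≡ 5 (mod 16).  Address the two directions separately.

Equivalent; both directions hold.

(→) Suppose m ≡ 13 (mod 16). Write m = 16j + 13. Then (16j + 13)³ = 4096j³ + 9984j² + 8112j + 2197 = 16(256j³ + 624j² + 507j + 137) + 5, so m³ ≡ 5 (mod 16).

(←) Conversely, suppose m³ ≡ 5 (mod 16). The only residue r in {0, …, 15} with r³ ≡ 5 (mod 16) is r = 13, so m ≡ 13 (mod 16).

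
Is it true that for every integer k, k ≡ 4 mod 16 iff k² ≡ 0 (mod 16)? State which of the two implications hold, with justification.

Forward direction. Suppose k ≡ 4 mod 16. Write k = 16j + 4. Then (16j + 4)² = 256j² + 128j + 16 = 16(16j² + 8j + 1) + 0, so k² ≡ 0 (mod 16).

Converse. This fails: take k = 0. Then 0² = 0 ≡ 0 (mod 16), yet 0 ≡ 0 (mod 16), not 4.

The forward direction holds; the converse fails.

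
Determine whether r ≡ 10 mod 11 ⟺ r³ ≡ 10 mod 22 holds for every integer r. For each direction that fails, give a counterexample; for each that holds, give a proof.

(⇒) This fails: take r = 21. Then 21 ≡ 10 (mod 11), but 21³ = 9261 ≡ 21 (mod 22), not 10.

(⇐) Conversely, the residues r modulo 22 with r³ ≡ 10 (mod 22) are exactly {10}, and each is ≡ 10 (mod 11).

Only the converse holds.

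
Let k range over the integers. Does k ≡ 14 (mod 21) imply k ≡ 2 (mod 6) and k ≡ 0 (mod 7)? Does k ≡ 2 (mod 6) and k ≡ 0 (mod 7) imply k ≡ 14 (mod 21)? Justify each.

Not equivalent: only (⇐) holds.

[⇒] This fails: k = 35 gives 35 ≡ 14 (mod 21) but 35 ≡ 5 (mod 6), so the conjunction on the right does not hold.

[⇐] Conversely, if k ≡ 2 (mod 6) and k ≡ 0 (mod 7), then by the Chinese remainder theorem k ≡ 14 (mod 42). Since 14 ≡ 14 (mod 21) and 21 ∣ 42, we get k ≡ 14 (mod 21).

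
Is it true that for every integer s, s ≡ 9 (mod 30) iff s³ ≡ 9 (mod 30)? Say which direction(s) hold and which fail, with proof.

[⇒] Suppose s ≡ 9 (mod 30). Write s = 30j + 9. Then (30j + 9)³ = 27000j³ + 24300j² + 7290j + 729 = 30(900j³ + 810j² + 243j + 24) + 9, so s³ ≡ 9 (mod 30).

[⇐] Conversely, suppose s³ ≡ 9 (mod 30). The only residue r in {0, …, 29} with r³ ≡ 9 (mod 30) is r = 9, so s ≡ 9 (mod 30).

Both directions hold; the statement is true.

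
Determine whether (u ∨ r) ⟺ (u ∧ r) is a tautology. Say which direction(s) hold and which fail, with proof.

Only the converse holds.

(⇒) This fails. Under r = T, u = F, the left side is true but the right side is false.

(⇐) Assume the antecedent. If r is true, u ∨ r reduces to true regardless of the other variables. If r is false, the antecedent cannot hold. Either way u ∨ r holds.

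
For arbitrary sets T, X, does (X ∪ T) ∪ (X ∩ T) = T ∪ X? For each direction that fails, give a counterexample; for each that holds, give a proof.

Both inclusions hold.

(⊆) Let x ∈ (X ∪ T) ∪ (X ∩ T). Then either x ∈ T and x ∉ X; or x ∈ X and x ∉ T; or x ∈ T ∩ X. In each case x ∈ T ∪ X, so (X ∪ T) ∪ (X ∩ T) ⊆ T ∪ X.

(⊇) Let x ∈ T ∪ X. Then either x ∈ T and x ∉ X; or x ∈ X and x ∉ T; or x ∈ T ∩ X. In each case x ∈ (X ∪ T) ∪ (X ∩ T), so T ∪ X ⊆ (X ∪ T) ∪ (X ∩ T).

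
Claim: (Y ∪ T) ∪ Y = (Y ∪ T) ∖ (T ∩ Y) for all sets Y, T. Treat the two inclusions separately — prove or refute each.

(⟹) This inclusion fails. Take Y = {1}, T = {1}; then 1 ∈ (Y ∪ T) ∪ Y but 1 ∉ (Y ∪ T) ∖ (T ∩ Y).

(⟸) Let x ∈ (Y ∪ T) ∖ (T ∩ Y). Then either x ∈ Y and x ∉ T; or x ∈ T and x ∉ Y. In each case x ∈ (Y ∪ T) ∪ Y, so (Y ∪ T) ∖ (T ∩ Y) ⊆ (Y ∪ T) ∪ Y.

The sets are not equal: only the reverse inclusion holds.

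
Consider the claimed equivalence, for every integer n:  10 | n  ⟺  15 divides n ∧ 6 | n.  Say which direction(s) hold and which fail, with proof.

(⇒) fails; (⇐) holds.

Forward direction. This fails: take n = 10. Certainly 10 ∣ 10, but 15 ∤ 10.

Converse. Suppose 15 ∣ n and 6 ∣ n. Any common multiple of 15 and 6 is a multiple of their lcm; here lcm(15, 6) = 15·6/gcd(15, 6) = 90/3 = 30, so 30 ∣ n. Since 10 ∣ 30, it follows that 10 ∣ n.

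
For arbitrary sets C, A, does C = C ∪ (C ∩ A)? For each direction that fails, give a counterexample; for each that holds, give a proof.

Both inclusions hold; the sets are equal.

Forward inclusion. Let x ∈ C. Then either x ∈ C and x ∉ A; or x ∈ C ∩ A. In each case x ∈ C ∪ (C ∩ A), so C ⊆ C ∪ (C ∩ A).

Reverse inclusion. Let x ∈ C ∪ (C ∩ A). Then either x ∈ C and x ∉ A; or x ∈ C ∩ A. In each case x ∈ C, so C ∪ (C ∩ A) ⊆ C.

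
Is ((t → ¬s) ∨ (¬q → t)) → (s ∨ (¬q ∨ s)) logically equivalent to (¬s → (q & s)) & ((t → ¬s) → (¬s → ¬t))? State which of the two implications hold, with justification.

Only the reverse direction holds.

[⇒] This fails. Under s = F, t = F, q = F, the left side is true but the right side is false.

[⇐] Assume the antecedent. If s is true, the consequent reduces to true regardless of the other variables. If s is false, the antecedent cannot hold. Either way the consequent holds.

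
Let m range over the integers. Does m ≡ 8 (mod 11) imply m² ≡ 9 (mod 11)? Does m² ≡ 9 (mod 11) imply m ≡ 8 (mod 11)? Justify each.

The forward direction holds; the converse fails.

(⇒) Suppose m ≡ 8 (mod 11). Write m = 11j + 8. Then (11j + 8)² = 121j² + 176j + 64 = 11(11j² + 16j + 5) + 9, so m² ≡ 9 (mod 11).

(⇐) This fails: take m = 3. Then 3² = 9 ≡ 9 (mod 11), yet 3 ≡ 3 (mod 11), not 8.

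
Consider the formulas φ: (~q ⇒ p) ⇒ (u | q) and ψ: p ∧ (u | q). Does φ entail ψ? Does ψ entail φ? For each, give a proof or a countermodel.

Only the converse holds.

(←) Assume the antecedent. If q is true, (~q ⇒ p) ⇒ (u | q) reduces to true regardless of the other variables. If q is false, the antecedent forces (q = F, p = T, u = T), and (~q ⇒ p) ⇒ (u | q) holds there. Either way (~q ⇒ p) ⇒ (u | q) holds.

(→) This fails. Under q = F, p = F, u = F, the left side is true but the right side is false.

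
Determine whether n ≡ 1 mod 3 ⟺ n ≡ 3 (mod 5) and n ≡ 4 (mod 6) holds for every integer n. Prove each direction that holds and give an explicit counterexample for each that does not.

(⇒) fails; (⇐) holds.

(→) This fails: n = 1 gives 1 ≡ 1 (mod 3) but 1 ≡ 1 (mod 5), so the conjunction on the right does not hold.

(←) Conversely, if n ≡ 3 (mod 5) and n ≡ 4 (mod 6), then by the Chinese remainder theorem n ≡ 28 (mod 30). Since 28 ≡ 1 (mod 3) and 3 ∣ 30, we get n ≡ 1 (mod 3).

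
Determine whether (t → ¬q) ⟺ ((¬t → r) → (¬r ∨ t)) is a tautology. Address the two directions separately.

Neither implication holds.

Forward direction. This fails. Under t = F, r = T, q = F, the left side is true but the right side is false.

Converse. This fails. Under t = T, r = F, q = T, the left side is false but the right side is true.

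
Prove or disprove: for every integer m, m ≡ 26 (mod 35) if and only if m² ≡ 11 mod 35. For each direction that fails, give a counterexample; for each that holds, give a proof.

(←) This fails: take m = 9. Then 9² = 81 ≡ 11 (mod 35), yet 9 ≡ 9 (mod 35), not 26.

(→) Suppose m ≡ 26 (mod 35). Write m = 35j + 26. Then (35j + 26)² = 1225j² + 1820j + 676 = 35(35j² + 52j + 19) + 11, so m² ≡ 11 (mod 35).

The forward direction holds; the converse fails.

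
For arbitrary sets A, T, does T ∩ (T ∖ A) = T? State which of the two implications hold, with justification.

(⊆) Let x ∈ T ∩ (T ∖ A). Then x ∈ T and x ∉ A, from which x ∈ T.

(⊇) This inclusion fails. Take A = {1}, T = {1}; then 1 ∈ T but 1 ∉ T ∩ (T ∖ A).

The sets are not equal: only the forward inclusion holds.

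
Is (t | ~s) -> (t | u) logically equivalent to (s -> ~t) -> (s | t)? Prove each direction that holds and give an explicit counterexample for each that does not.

Not equivalent: only (⇐) holds.

(←) Assume the antecedent. If s is true, (t | ~s) -> (t | u) reduces to true regardless of the other variables. If s is false, the antecedent forces (s = F, t = T, u = F) or (s = F, t = T, u = T), and (t | ~s) -> (t | u) holds there. Either way (t | ~s) -> (t | u) holds.

(→) This fails. Under s = F, t = F, u = T, the left side is true but the right side is false.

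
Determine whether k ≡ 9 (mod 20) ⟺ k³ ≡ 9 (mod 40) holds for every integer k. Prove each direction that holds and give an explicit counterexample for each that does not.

Not equivalent: only (⇐) holds.

Forward direction. This fails: take k = 29. Then 29 ≡ 9 (mod 20), but 29³ = 24389 ≡ 29 (mod 40), not 9.

Converse. The residues r modulo 40 with r³ ≡ 9 (mod 40) are exactly {9}, and each is ≡ 9 (mod 20).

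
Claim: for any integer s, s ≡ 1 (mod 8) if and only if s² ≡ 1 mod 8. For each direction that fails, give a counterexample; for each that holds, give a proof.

(⟸) This fails: take s = 3. Then 3² = 9 ≡ 1 (mod 8), yet 3 ≡ 3 (mod 8), not 1.

(⟹) Suppose s ≡ 1 (mod 8). Write s = 8j + 1. Then (8j + 1)² = 64j² + 16j + 1 = 8(8j² + 2j) + 1, so s² ≡ 1 (mod 8).

(⇒) holds; (⇐) fails.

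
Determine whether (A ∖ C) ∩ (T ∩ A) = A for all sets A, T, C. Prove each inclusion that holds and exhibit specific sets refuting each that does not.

Forward inclusion. Let x ∈ (A ∖ C) ∩ (T ∩ A). Then x ∈ A ∩ T and x ∉ C, from which x ∈ A.

Reverse inclusion. This inclusion fails. Take A = {1}, T = ∅, C = ∅; then 1 ∈ A but 1 ∉ (A ∖ C) ∩ (T ∩ A).

(⊆) holds; (⊇) fails.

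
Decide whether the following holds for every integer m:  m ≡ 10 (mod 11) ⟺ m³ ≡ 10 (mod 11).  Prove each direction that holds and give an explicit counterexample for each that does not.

Equivalent; both directions hold.

(⟹) Suppose m ≡ 10 (mod 11). Write m = 11j + 10. Then (11j + 10)³ = 1331j³ + 3630j² + 3300j + 1000 = 11(121j³ + 330j² + 300j + 90) + 10, so m³ ≡ 10 (mod 11).

(⟸) For the converse, argue contrapositively. If m ≢ 10 (mod 11), then m is congruent to one of 0, 1, 2, 3, 4, 5, 6, 7, 8, 9 modulo 11, and these give m³ ≡ 0, 1, 8, 5, 9, 4, 7, 2, 6, 3 respectively — never 10.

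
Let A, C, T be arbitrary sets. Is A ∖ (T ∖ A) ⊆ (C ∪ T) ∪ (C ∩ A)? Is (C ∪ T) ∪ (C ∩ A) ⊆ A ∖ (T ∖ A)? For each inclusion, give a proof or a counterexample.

(⊆) fails and (⊇) fails.

(⊆) This inclusion fails. Take A = {1}, C = ∅, T = ∅; then 1 ∈ A ∖ (T ∖ A) but 1 ∉ (C ∪ T) ∪ (C ∩ A).

(⊇) This inclusion fails. Take A = ∅, C = {1}, T = ∅; then 1 ∈ (C ∪ T) ∪ (C ∩ A) but 1 ∉ A ∖ (T ∖ A).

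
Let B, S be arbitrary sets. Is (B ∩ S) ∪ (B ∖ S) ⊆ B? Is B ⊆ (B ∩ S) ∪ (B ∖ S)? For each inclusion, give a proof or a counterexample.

Both inclusions hold.

(⟹) Let x ∈ (B ∩ S) ∪ (B ∖ S). Then either x ∈ B and x ∉ S; or x ∈ B ∩ S. In each case x ∈ B, so (B ∩ S) ∪ (B ∖ S) ⊆ B.

(⟸) Let x ∈ B. Then either x ∈ B and x ∉ S; or x ∈ B ∩ S. In each case x ∈ (B ∩ S) ∪ (B ∖ S), so B ⊆ (B ∩ S) ∪ (B ∖ S).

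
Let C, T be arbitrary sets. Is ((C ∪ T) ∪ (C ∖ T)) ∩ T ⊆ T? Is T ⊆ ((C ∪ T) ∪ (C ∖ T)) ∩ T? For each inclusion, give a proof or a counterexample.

Both inclusions hold; the sets are equal.

Forward inclusion. Let x ∈ ((C ∪ T) ∪ (C ∖ T)) ∩ T. Then either x ∈ T and x ∉ C; or x ∈ C ∩ T. In each case x ∈ T, so ((C ∪ T) ∪ (C ∖ T)) ∩ T ⊆ T.

Reverse inclusion. Let x ∈ T. Then either x ∈ T and x ∉ C; or x ∈ C ∩ T. In each case x ∈ ((C ∪ T) ∪ (C ∖ T)) ∩ T, so T ⊆ ((C ∪ T) ∪ (C ∖ T)) ∩ T.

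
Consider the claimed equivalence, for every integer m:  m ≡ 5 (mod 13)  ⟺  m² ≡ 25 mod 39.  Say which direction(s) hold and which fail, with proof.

Neither direction holds.

Forward direction. This fails: take m = 18. Then 18 ≡ 5 (mod 13), but 18² = 324 ≡ 12 (mod 39), not 25.

Converse. This fails: take m = 8. Then 8² = 64 ≡ 25 (mod 39), yet 8 ≡ 8 (mod 13), not 5.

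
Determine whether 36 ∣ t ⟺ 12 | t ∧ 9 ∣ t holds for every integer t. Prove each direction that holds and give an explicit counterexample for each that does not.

[⇒] If 36 ∣ t, write t = 36q. Since 36 = 3·12, t = 12·(3q), so 12 ∣ t; and since 36 = 4·9, t = 9·(4q), so 9 ∣ t.

[⇐] Suppose 12 ∣ t and 9 ∣ t. Any common multiple of 12 and 9 is a multiple of their lcm; here lcm(12, 9) = 12·9/gcd(12, 9) = 108/3 = 36, so 36 ∣ t.

Both directions hold.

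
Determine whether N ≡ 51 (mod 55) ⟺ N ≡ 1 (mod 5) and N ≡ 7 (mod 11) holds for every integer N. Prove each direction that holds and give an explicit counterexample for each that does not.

(⇐) If N ≡ 1 (mod 5) and N ≡ 7 (mod 11), then by the Chinese remainder theorem N ≡ 51 (mod 55). This is exactly N ≡ 51 (mod 55).

(⇒) Suppose N ≡ 51 (mod 55); write N = 55j + 51. Since 5 ∣ 55, reducing mod 5 gives N ≡ 51 ≡ 1 (mod 5); since 11 ∣ 55, reducing mod 11 gives N ≡ 51 ≡ 7 (mod 11).

Both implications hold.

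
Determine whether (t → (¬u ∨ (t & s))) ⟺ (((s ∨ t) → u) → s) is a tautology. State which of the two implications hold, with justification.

[⇒] This fails. Under t = F, s = F, u = F, the left side is true but the right side is false.

[⇐] Assume the antecedent. If s is true, t → (¬u ∨ (t & s)) reduces to true regardless of the other variables. If s is false, the antecedent forces (t = T, s = F, u = F), and t → (¬u ∨ (t & s)) holds there. Either way t → (¬u ∨ (t & s)) holds.

Only the reverse direction holds.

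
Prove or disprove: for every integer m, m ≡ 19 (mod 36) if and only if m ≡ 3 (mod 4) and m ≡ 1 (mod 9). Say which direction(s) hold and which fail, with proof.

Equivalent; both directions hold.

(⟹) Suppose m ≡ 19 (mod 36); write m = 36j + 19. Since 4 ∣ 36, reducing mod 4 gives m ≡ 19 ≡ 3 (mod 4); since 9 ∣ 36, reducing mod 9 gives m ≡ 19 ≡ 1 (mod 9).

(⟸) Conversely, if m ≡ 3 (mod 4) and m ≡ 1 (mod 9), then by the Chinese remainder theorem m ≡ 19 (mod 36). This is exactly m ≡ 19 (mod 36).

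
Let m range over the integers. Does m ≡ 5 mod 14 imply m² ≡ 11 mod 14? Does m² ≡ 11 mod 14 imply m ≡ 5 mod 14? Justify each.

(←) This fails: take m = 9. Then 9² = 81 ≡ 11 (mod 14), yet 9 ≡ 9 (mod 14), not 5.

(→) Suppose m ≡ 5 mod 14. Write m = 14j + 5. Then (14j + 5)² = 196j² + 140j + 25 = 14(14j² + 10j + 1) + 11, so m² ≡ 11 (mod 14).

Not equivalent: only (⇒) holds.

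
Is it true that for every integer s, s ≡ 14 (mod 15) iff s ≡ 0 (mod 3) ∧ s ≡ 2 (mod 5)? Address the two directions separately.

Neither implication holds.

(→) This fails: s = 14 gives 14 ≡ 14 (mod 15) but 14 ≡ 2 (mod 3), so the conjunction on the right does not hold.

(←) This fails: s = 12 satisfies both congruences on the right (12 ≡ 0 mod 3 and 12 ≡ 2 mod 5) yet 12 ≡ 12 (mod 15), not 14.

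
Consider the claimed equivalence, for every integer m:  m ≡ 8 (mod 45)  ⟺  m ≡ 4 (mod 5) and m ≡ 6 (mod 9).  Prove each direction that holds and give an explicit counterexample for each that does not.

Neither implication holds.

[⇒] This fails: m = 8 gives 8 ≡ 8 (mod 45) but 8 ≡ 3 (mod 5), so the conjunction on the right does not hold.

[⇐] This fails: m = 24 satisfies both congruences on the right (24 ≡ 4 mod 5 and 24 ≡ 6 mod 9) yet 24 ≡ 24 (mod 45), not 8.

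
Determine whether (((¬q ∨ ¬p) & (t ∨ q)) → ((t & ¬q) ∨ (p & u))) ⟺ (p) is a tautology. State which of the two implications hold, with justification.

(←) Assume the antecedent. If p is true, the consequent reduces to true regardless of the other variables. If p is false, the antecedent cannot hold. Either way the consequent holds.

(→) This fails. Under t = F, p = F, q = F, u = F, the left side is true but the right side is false.

Only the reverse direction holds.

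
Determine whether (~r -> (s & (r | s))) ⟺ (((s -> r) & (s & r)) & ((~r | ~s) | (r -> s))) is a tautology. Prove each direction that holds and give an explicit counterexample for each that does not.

(⟸) Assume the antecedent. If r is true, ~r -> (s & (r | s)) reduces to true regardless of the other variables. If r is false, the antecedent cannot hold. Either way ~r -> (s & (r | s)) holds.

(⟹) This fails. Under r = T, s = F, the left side is true but the right side is false.

Only the reverse direction holds.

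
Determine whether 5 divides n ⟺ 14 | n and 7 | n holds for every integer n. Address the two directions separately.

Neither direction holds.

(⟹) This fails: take n = 5. Certainly 5 ∣ 5, but 14 ∤ 5.

(⟸) This fails: take n = 14. Both 14 ∣ 14 and 7 ∣ 14, yet 14 is not a multiple of 5 (since 14 = 2·5 + 4), so 5 ∤ 14.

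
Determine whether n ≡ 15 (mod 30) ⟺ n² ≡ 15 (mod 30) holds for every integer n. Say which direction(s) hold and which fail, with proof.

Equivalent; both directions hold.

[⇒] Suppose n ≡ 15 (mod 30). Write n = 30j + 15. Then (30j + 15)² = 900j² + 900j + 225 = 30(30j² + 30j + 7) + 15, so n² ≡ 15 (mod 30).

[⇐] Conversely, suppose n² ≡ 15 (mod 30). The only residue r in {0, …, 29} with r² ≡ 15 (mod 30) is r = 15, so n ≡ 15 (mod 30).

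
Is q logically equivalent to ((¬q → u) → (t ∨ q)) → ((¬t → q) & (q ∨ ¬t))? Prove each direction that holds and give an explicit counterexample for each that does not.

Forward direction. Assume the antecedent. If q is true, the consequent reduces to true regardless of the other variables. If q is false, the antecedent cannot hold. Either way the consequent holds.

Converse. This fails. Under q = F, u = T, t = F, the left side is false but the right side is true.

The forward direction holds; the converse fails.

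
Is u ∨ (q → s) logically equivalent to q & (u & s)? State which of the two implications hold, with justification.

Not equivalent: only (⇐) holds.

Converse. Assume the antecedent. If s is true, u ∨ (q → s) reduces to true regardless of the other variables. If s is false, the antecedent cannot hold. Either way u ∨ (q → s) holds.

Forward direction. This fails. Under s = F, u = F, q = F, the left side is true but the right side is false.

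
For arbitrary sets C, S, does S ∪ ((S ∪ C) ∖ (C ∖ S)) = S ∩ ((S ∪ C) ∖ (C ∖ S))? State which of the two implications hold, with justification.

Both inclusions hold; the sets are equal.

(⊆) Let x ∈ S ∪ ((S ∪ C) ∖ (C ∖ S)). Then either x ∈ S and x ∉ C; or x ∈ C ∩ S. In each case x ∈ S ∩ ((S ∪ C) ∖ (C ∖ S)), so S ∪ ((S ∪ C) ∖ (C ∖ S)) ⊆ S ∩ ((S ∪ C) ∖ (C ∖ S)).

(⊇) Let x ∈ S ∩ ((S ∪ C) ∖ (C ∖ S)). Then either x ∈ S and x ∉ C; or x ∈ C ∩ S. In each case x ∈ S ∪ ((S ∪ C) ∖ (C ∖ S)), so S ∩ ((S ∪ C) ∖ (C ∖ S)) ⊆ S ∪ ((S ∪ C) ∖ (C ∖ S)).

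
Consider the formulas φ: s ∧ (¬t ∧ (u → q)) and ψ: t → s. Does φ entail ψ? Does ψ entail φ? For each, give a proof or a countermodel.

Only the forward implication holds.

Forward direction. Assume the antecedent. If s is true, t → s reduces to true regardless of the other variables. If s is false, the antecedent cannot hold. Either way t → s holds.

Converse. This fails. Under s = F, q = F, u = F, t = F, the left side is false but the right side is true.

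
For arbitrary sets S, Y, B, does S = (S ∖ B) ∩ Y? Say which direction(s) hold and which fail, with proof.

(⊆) fails; (⊇) holds.

(⟹) This inclusion fails. Take S = {1}, Y = ∅, B = ∅; then 1 ∈ S but 1 ∉ (S ∖ B) ∩ Y.

(⟸) Let x ∈ (S ∖ B) ∩ Y. Then x ∈ S ∩ Y and x ∉ B, from which x ∈ S.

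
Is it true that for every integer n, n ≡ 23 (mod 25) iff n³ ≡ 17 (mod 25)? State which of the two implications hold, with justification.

The biconditional holds.

(⟹) Suppose n ≡ 23 (mod 25). Write n = 25j + 23. Then (25j + 23)³ = 15625j³ + 43125j² + 39675j + 12167 = 25(625j³ + 1725j² + 1587j + 486) + 17, so n³ ≡ 17 (mod 25).

(⟸) Conversely, suppose n³ ≡ 17 (mod 25). The only residue r in {0, …, 24} with r³ ≡ 17 (mod 25) is r = 23, so n ≡ 23 (mod 25).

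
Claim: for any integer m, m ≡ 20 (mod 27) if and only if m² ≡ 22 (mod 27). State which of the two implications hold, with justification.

Only the forward implication holds.

(⟸) This fails: take m = 7. Then 7² = 49 ≡ 22 (mod 27), yet 7 ≡ 7 (mod 27), not 20.

(⟹) Suppose m ≡ 20 (mod 27). Write m = 27j + 20. Then (27j + 20)² = 729j² + 1080j + 400 = 27(27j² + 40j + 14) + 22, so m² ≡ 22 (mod 27).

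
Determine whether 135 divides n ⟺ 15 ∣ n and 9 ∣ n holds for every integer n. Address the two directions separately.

(⟹) If 135 ∣ n, write n = 135q. Since 135 = 9·15, n = 15·(9q), so 15 ∣ n; and since 135 = 15·9, n = 9·(15q), so 9 ∣ n.

(⟸) This fails: take n = 45. Both 15 ∣ 45 and 9 ∣ 45, yet 45 is not a multiple of 135 (since 45 = 0·135 + 45), so 135 ∤ 45.

Only the forward implication holds.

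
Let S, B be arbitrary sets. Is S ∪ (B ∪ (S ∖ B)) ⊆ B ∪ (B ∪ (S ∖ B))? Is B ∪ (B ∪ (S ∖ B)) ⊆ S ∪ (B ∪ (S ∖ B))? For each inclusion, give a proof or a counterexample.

(⊆) Let x ∈ S ∪ (B ∪ (S ∖ B)). Then either x ∈ S and x ∉ B; or x ∈ B and x ∉ S; or x ∈ S ∩ B. In each case x ∈ B ∪ (B ∪ (S ∖ B)), so S ∪ (B ∪ (S ∖ B)) ⊆ B ∪ (B ∪ (S ∖ B)).

(⊇) Let x ∈ B ∪ (B ∪ (S ∖ B)). Then either x ∈ S and x ∉ B; or x ∈ B and x ∉ S; or x ∈ S ∩ B. In each case x ∈ S ∪ (B ∪ (S ∖ B)), so B ∪ (B ∪ (S ∖ B)) ⊆ S ∪ (B ∪ (S ∖ B)).

Both inclusions hold.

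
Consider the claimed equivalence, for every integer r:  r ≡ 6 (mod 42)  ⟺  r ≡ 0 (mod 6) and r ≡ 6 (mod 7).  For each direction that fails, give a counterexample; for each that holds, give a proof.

Both directions hold; the statement is true.

(⟹) Suppose r ≡ 6 (mod 42); write r = 42j + 6. Since 6 ∣ 42, reducing mod 6 gives r ≡ 6 ≡ 0 (mod 6); since 7 ∣ 42, reducing mod 7 gives r ≡ 6 (mod 7).

(⟸) Conversely, if r ≡ 0 (mod 6) and r ≡ 6 (mod 7), then by the Chinese remainder theorem r ≡ 6 (mod 42). This is exactly r ≡ 6 (mod 42).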